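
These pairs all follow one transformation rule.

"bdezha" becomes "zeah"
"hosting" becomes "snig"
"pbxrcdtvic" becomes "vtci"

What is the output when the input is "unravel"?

Each output is the input with this applied: swap each adjacent pair of characters (1↔2, 3↔4, ...), then keep only the last 4 characters.
"unravel" → "nuarevl" → "revl".
(Check on "bdezha": → "dbzeah" → "zeah" ✓)

revl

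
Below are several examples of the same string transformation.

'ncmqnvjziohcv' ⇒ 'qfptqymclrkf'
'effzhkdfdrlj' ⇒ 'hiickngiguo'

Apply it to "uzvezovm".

In each case the input is transformed by: shift every letter 3 places forward in the alphabet (wrapping around), then delete the last character.
So "uzvezovm" becomes "xcyhcry".

xcyhcry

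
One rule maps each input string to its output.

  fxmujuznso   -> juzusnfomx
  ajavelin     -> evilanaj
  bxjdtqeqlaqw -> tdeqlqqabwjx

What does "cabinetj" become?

nitecjba

Rule — move the first 3 characters to the end (rotate left by 3), then swap each adjacent pair of characters (1↔2, 3↔4, ...).
"cabinetj" → "inetjcab" → "nitecjba".
(Check on "ajavelin": → "velinaja" → "evilanaj" ✓)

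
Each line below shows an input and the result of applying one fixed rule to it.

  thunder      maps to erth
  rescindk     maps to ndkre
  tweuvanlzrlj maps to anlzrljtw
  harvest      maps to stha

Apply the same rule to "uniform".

In each case the input is transformed by: move the first 2 characters to the end (rotate left by 2), then delete the first 3 characters.
"uniform" → "rmun".

rmun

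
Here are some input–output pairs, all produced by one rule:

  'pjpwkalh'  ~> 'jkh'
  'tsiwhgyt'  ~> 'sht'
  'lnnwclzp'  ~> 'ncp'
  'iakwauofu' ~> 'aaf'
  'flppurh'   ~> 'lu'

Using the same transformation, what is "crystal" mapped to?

In each case the input is transformed by: keep one character in every 3, starting at position 2 (positions 2nd, 5th, 8th, ...).
So "crystal" becomes "rt".

rt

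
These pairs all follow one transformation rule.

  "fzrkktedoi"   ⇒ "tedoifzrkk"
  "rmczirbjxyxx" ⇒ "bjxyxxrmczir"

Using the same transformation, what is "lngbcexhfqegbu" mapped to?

In each case the input is transformed by: swap the front and back halves of the string.
For "lngbcexhfqegbu" the result is "hfqegbulngbcex".

hfqegbulngbcex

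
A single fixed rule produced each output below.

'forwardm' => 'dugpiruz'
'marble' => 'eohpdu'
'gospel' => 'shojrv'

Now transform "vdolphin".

sklqygro

What's happening: swap the front and back halves of the string, then shift every letter 3 places forward in the alphabet (wrapping around).
For "vdolphin", step one produces "phinvdol"; step two turns that into "sklqygro".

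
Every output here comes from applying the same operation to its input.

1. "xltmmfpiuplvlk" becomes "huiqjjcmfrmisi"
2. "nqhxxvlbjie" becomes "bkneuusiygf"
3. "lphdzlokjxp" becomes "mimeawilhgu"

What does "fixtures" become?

pcfuqrob

In each case the input is transformed by: move the last character to the front, then shift every letter 3 places backward in the alphabet (wrapping around).
On "fixtures": the first step gives "sfixture", and the second then gives "pcfuqrob".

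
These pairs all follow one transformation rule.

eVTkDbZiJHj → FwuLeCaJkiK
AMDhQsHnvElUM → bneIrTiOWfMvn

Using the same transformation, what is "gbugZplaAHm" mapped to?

HCVHaQMBbiN

The pattern: flip the case of every letter, then shift every letter 1 place forward in the alphabet (wrapping around).
For "gbugZplaAHm" the result is "HCVHaQMBbiN".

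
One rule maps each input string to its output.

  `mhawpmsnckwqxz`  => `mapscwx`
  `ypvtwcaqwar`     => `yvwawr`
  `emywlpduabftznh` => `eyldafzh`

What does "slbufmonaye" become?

What's happening: keep every other character starting from the first (positions 1st, 3rd, 5th, ...).
On "slbufmonaye" that produces "sbfoae".

sbfoae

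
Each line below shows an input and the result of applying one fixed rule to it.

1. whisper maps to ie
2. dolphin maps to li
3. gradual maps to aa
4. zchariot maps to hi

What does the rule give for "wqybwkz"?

In each case the input is transformed by: keep one character in every 3, starting at position 3 (positions 3rd, 6th, 9th, ...).
For "wqybwkz" the result is "yk".

yk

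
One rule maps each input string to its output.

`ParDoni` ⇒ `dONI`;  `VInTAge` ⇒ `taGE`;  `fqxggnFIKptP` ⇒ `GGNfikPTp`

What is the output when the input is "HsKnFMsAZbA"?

Rule — delete the first 3 characters, then flip the case of every letter.
"HsKnFMsAZbA" → "nFMsAZbA" → "NfmSazBa".
(Check on "fqxggnFIKptP": → "ggnFIKptP" → "GGNfikPTp" ✓)

NfmSazBa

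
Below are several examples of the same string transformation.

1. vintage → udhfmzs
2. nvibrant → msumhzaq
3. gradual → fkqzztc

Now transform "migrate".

The rule is to take characters alternately from the front and the back (1st, last, 2nd, 2nd-last, ...), then shift every letter 1 place backward in the alphabet (wrapping around).
"migrate" → "meitgar" → "ldhsfzq".
(Check on "nvibrant": → "ntvniabr" → "msumhzaq" ✓)

ldhsfzq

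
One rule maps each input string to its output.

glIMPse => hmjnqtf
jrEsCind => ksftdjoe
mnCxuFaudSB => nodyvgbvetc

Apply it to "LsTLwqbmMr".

mtumxrcnns

The transformation: shift every letter 1 place forward in the alphabet (wrapping around), then convert every letter to lowercase.
Applying both steps to "LsTLwqbmMr": "MtUMxrcnNs", then "mtumxrcnns".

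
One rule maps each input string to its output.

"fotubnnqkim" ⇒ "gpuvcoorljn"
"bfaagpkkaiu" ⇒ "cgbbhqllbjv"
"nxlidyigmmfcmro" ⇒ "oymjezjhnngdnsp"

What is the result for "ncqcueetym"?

odrdvffuzn

Each output is the input with this applied: shift every letter 1 place forward in the alphabet (wrapping around).
"ncqcueetym" → "odrdvffuzn".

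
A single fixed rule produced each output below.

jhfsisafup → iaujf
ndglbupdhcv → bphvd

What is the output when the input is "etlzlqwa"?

lwel

What's happening: move the first 3 characters to the end (rotate left by 3), then keep every other character starting from the second (positions 2nd, 4th, 6th, ...).
Applying both steps to "etlzlqwa": "zlqwaetl", then "lwel".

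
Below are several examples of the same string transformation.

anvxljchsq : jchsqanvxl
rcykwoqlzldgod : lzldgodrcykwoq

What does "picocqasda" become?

Looking at the pairs, the operation is to swap the front and back halves of the string.
"picocqasda" → "qasdapicoc".

qasdapicoc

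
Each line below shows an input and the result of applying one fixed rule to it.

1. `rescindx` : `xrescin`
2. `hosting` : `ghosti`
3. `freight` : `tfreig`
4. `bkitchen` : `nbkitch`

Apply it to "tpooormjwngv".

The transformation: move the last 2 characters to the front (rotate right by 2), then delete the first character.
"tpooormjwngv" → "gvtpooormjwn" → "vtpooormjwn".
(Check on "bkitchen": → "enbkitch" → "nbkitch" ✓)

vtpooormjwn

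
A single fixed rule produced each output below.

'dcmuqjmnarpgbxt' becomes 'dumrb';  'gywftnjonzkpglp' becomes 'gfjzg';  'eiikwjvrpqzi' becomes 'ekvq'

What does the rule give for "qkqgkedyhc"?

Each output is the input with this applied: keep one character in every 3, starting at position 1 (positions 1st, 4th, 7th, ...).
Applying that to "qkqgkedyhc" gives "qgdc".

qgdc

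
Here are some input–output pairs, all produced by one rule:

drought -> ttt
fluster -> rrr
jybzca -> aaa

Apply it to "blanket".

ttt

The rule is to repeat every character 3 times, then keep only the last 3 characters.
For "blanket" the result is "ttt".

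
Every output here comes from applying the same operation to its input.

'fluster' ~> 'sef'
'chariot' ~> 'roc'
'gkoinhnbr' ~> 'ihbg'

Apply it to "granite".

Looking at the pairs, the operation is to move the first 2 characters to the end (rotate left by 2), then keep every other character starting from the second (positions 2nd, 4th, 6th, ...).
"granite" → "ntg".

ntg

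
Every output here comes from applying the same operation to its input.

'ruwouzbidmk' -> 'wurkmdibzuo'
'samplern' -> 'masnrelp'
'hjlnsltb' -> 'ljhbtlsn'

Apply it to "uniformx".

Each output is the input with this applied: move the first 3 characters to the end (rotate left by 3), then reverse the string.
On "uniformx" that produces "inuxmrof".

inuxmrof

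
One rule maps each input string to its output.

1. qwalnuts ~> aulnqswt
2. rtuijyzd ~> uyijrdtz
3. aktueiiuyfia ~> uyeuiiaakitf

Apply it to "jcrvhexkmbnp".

Each output is the input with this applied: take characters alternately from the front and the back (1st, last, 2nd, 2nd-last, ...), then swap the front and back halves of the string.
"jcrvhexkmbnp" → "vmhkexjpcnrb".

vmhkexjpcnrb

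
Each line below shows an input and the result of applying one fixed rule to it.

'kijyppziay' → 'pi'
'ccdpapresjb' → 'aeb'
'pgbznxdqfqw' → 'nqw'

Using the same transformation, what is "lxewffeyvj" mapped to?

fy

The rule is to delete the first 3 characters, then keep one character in every 3, starting at position 2 (positions 2nd, 5th, 8th, ...).
Starting from "lxewffeyvj": after the first operation, "wffeyvj"; after the second, "fy".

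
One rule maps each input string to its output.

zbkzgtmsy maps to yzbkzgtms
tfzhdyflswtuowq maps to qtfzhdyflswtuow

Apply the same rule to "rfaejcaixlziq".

qrfaejcaixlzi

What's happening: move the last character to the front.
Applying that to "rfaejcaixlziq" gives "qrfaejcaixlzi".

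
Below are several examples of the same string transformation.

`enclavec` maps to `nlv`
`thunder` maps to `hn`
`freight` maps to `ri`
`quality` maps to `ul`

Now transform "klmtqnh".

lt

Each output is the input with this applied: delete the last 2 characters, then keep every other character starting from the second (positions 2nd, 4th, 6th, ...).
Applying that to "klmtqnh" gives "lt".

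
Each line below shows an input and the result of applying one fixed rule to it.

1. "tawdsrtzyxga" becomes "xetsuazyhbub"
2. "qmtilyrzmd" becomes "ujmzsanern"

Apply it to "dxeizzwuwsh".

The pattern: move the first 2 characters to the end (rotate left by 2), then shift every letter 1 place forward in the alphabet (wrapping around).
Starting from "dxeizzwuwsh": after the first operation, "eizzwuwshdx"; after the second, "fjaaxvxtiey".

fjaaxvxtiey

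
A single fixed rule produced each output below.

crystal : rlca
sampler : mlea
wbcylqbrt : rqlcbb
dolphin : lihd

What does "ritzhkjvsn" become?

srnkjih

Looking at the pairs, the operation is to sort the characters into reverse alphabetical order, then delete the first 3 characters.
On "ritzhkjvsn": the first step gives "zvtsrnkjih", and the second then gives "srnkjih".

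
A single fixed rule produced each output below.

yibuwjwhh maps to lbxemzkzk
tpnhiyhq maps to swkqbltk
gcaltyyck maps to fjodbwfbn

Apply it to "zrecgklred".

ucfhnjuogh

Looking at the pairs, the operation is to shift every letter 3 places forward in the alphabet (wrapping around), then swap each adjacent pair of characters (1↔2, 3↔4, ...).
Working it through for "zrecgklred": intermediate "cuhfjnouhg", final "ucfhnjuogh".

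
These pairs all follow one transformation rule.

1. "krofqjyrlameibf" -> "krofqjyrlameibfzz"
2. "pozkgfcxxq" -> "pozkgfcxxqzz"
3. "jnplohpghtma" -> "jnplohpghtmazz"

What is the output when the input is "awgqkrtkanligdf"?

awgqkrtkanligdfzz

The pattern: append "zz".
For "awgqkrtkanligdf" the result is "awgqkrtkanligdfzz".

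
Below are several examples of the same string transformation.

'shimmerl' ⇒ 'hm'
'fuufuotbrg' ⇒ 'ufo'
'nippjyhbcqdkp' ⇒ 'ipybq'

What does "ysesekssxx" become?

Rule — delete the last 3 characters, then keep every other character starting from the second (positions 2nd, 4th, 6th, ...).
For "ysesekssxx", step one produces "yseseks"; step two turns that into "ssk".

ssk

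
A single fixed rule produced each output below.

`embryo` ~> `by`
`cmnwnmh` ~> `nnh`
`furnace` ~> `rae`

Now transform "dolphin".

lhn

Each output is the input with this applied: keep every other character starting from the first (positions 1st, 3rd, 5th, ...), then delete the first character.
Applying both steps to "dolphin": "dlhn", then "lhn".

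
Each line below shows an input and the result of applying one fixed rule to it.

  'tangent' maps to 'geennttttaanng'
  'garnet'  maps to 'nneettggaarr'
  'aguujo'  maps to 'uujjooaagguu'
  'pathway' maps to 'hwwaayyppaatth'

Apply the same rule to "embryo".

The pattern: double every character, then swap the front and back halves of the string.
Applying both steps to "embryo": "eemmbbrryyoo", then "rryyooeemmbb".

rryyooeemmbb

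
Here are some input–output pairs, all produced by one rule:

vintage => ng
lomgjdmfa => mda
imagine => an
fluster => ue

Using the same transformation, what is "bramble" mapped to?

Rule — keep one character in every 3, starting at position 3 (positions 3rd, 6th, 9th, ...).
So "bramble" becomes "al".

al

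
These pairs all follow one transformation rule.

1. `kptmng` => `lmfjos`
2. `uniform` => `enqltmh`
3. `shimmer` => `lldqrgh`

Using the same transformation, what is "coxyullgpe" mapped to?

xtkkfodbnw

Each output is the input with this applied: shift every letter 1 place backward in the alphabet (wrapping around), then move the first 3 characters to the end (rotate left by 3).
Doing the same to "coxyullgpe": "xtkkfodbnw".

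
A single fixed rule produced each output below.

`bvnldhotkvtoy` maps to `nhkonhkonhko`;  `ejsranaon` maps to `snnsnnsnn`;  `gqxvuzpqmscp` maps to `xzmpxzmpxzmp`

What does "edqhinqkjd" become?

qnjqnjqnj

The transformation: keep one character in every 3, starting at position 3 (positions 3rd, 6th, 9th, ...), then write the whole string 3 times in a row.
Working it through for "edqhinqkjd": intermediate "qnj", final "qnjqnjqnj".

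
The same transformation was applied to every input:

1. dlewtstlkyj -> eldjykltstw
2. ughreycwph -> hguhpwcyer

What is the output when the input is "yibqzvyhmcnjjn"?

biynjjncmhyvzq

The pattern: reverse the string, then move the last 3 characters to the front (rotate right by 3).
"yibqzvyhmcnjjn" → "biynjjncmhyvzq".
(Check on "ughreycwph": → "hpwcyerhgu" → "hguhpwcyer" ✓)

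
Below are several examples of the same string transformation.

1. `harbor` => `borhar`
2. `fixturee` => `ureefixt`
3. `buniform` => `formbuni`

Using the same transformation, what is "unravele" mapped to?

veleunra

The pattern: swap the front and back halves of the string.
"unravele" → "veleunra".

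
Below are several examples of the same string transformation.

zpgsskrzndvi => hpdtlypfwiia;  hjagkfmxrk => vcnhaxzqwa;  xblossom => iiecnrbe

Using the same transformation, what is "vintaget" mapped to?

Looking at the pairs, the operation is to swap the front and back halves of the string, then shift every letter 10 places backward in the alphabet (wrapping around).
On "vintaget": the first step gives "agetvint", and the second then gives "qwujlydj".

qwujlydj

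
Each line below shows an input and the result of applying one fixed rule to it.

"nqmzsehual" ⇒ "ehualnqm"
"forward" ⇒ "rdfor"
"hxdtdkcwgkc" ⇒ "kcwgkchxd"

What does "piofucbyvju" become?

cbyvjupio

The pattern: move the first 3 characters to the end (rotate left by 3), then delete the first 2 characters.
"piofucbyvju" → "fucbyvjupio" → "cbyvjupio".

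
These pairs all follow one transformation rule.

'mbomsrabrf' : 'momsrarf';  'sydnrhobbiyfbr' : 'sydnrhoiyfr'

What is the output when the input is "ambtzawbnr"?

amtzawnr

The pattern: remove every "b".
On "ambtzawbnr" that produces "amtzawnr".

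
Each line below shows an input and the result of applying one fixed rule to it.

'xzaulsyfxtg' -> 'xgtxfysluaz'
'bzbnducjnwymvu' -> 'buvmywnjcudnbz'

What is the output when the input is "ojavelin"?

Each output is the input with this applied: move the first character to the end, then reverse the string.
"ojavelin" → "javelino" → "onilevaj".
(Check on "xzaulsyfxtg": → "zaulsyfxtgx" → "xgtxfysluaz" ✓)

onilevaj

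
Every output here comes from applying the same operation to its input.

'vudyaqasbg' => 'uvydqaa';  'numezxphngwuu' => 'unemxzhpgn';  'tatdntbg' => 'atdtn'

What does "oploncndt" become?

poolcn

The transformation: delete the last 3 characters, then swap each adjacent pair of characters (1↔2, 3↔4, ...).
For "oploncndt", step one produces "oplonc"; step two turns that into "poolcn".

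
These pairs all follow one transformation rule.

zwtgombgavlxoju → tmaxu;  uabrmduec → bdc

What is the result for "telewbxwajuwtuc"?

lbawc

The rule is to keep one character in every 3, starting at position 3 (positions 3rd, 6th, 9th, ...).
Applying that to "telewbxwajuwtuc" gives "lbawc".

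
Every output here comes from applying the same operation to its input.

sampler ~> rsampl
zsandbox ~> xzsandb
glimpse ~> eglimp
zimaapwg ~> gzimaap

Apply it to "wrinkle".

ewrink

The pattern: move the last character to the front, then delete the last character.
On "wrinkle": the first step gives "ewrinkl", and the second then gives "ewrink".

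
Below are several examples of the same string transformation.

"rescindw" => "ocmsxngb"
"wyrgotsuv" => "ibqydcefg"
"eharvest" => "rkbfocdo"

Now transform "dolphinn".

Each output is the input with this applied: shift every letter 10 places forward in the alphabet (wrapping around), then move the first character to the end.
Starting from "dolphinn": after the first operation, "nyvzrsxx"; after the second, "yvzrsxxn".

yvzrsxxn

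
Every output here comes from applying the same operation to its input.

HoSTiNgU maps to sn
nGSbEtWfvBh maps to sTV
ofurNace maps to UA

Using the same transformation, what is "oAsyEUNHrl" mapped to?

SuR

Each output is the input with this applied: flip the case of every letter, then keep one character in every 3, starting at position 3 (positions 3rd, 6th, 9th, ...).
Applying both steps to "oAsyEUNHrl": "OaSYeunhRL", then "SuR".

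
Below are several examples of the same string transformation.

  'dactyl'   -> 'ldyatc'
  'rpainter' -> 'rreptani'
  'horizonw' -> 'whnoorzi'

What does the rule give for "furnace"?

efcuarn

Each output is the input with this applied: reverse the string, then take characters alternately from the front and the back (1st, last, 2nd, 2nd-last, ...).
"furnace" → "efcuarn".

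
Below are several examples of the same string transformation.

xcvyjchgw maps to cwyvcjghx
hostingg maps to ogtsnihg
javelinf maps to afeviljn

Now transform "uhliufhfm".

Looking at the pairs, the operation is to swap the first and last characters, then swap each adjacent pair of characters (1↔2, 3↔4, ...).
So "uhliufhfm" becomes "hmilfufhu".

hmilfufhu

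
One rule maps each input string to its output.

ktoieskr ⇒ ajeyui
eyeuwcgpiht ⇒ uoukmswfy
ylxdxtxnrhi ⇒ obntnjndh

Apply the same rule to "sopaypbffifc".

What's happening: delete the last 2 characters, then shift every letter 10 places backward in the alphabet (wrapping around).
Applying both steps to "sopaypbffifc": "sopaypbffi", then "iefqofrvvy".

iefqofrvvy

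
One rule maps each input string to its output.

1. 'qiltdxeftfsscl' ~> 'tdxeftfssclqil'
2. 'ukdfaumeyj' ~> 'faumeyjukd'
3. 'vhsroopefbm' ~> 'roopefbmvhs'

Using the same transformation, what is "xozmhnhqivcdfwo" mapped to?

The transformation: move the first 3 characters to the end (rotate left by 3).
On "xozmhnhqivcdfwo" that produces "mhnhqivcdfwoxoz".

mhnhqivcdfwoxoz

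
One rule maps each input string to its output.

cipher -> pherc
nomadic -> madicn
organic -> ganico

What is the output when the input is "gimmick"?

Looking at the pairs, the operation is to move the first character to the end, then delete the first character.
On "gimmick": the first step gives "immickg", and the second then gives "mmickg".
(Check on "cipher": → "ipherc" → "pherc" ✓)

mmickg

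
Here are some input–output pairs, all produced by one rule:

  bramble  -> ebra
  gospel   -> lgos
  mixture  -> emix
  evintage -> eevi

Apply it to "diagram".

In each case the input is transformed by: move the first 3 characters to the end (rotate left by 3), then keep only the last 4 characters.
Applying both steps to "diagram": "gramdia", then "mdia".

mdia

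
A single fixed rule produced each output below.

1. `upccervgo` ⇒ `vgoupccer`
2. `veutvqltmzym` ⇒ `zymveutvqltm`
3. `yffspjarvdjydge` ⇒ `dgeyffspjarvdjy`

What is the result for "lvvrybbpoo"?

The transformation: move the last 3 characters to the front (rotate right by 3).
Doing the same to "lvvrybbpoo": "poolvvrybb".

poolvvrybb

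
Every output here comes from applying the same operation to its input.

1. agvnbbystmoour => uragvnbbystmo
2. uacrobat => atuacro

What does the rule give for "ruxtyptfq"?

fqruxtyp

The pattern: move the last 3 characters to the front (rotate right by 3), then delete the first character.
Working it through for "ruxtyptfq": intermediate "tfqruxtyp", final "fqruxtyp".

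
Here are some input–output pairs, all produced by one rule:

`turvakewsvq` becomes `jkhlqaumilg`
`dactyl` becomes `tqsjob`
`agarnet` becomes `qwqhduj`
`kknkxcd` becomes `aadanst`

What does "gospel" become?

What's happening: shift every letter 10 places backward in the alphabet (wrapping around).
"gospel" → "weifub".

weifub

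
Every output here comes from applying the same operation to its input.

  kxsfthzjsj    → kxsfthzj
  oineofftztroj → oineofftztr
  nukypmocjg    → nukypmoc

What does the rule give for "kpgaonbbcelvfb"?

Rule — delete the last 2 characters.
Doing the same to "kpgaonbbcelvfb": "kpgaonbbcelv".

kpgaonbbcelv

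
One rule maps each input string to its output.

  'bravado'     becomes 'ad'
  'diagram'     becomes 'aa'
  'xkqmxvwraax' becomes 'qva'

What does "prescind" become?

ei

Rule — keep one character in every 3, starting at position 3 (positions 3rd, 6th, 9th, ...).
"prescind" → "ei".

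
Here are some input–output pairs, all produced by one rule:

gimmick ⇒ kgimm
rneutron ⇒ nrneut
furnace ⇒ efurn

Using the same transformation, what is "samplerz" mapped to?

Looking at the pairs, the operation is to move the last character to the front, then delete the last 2 characters.
For "samplerz", step one produces "zsampler"; step two turns that into "zsampl".
(Check on "furnace": → "efurnac" → "efurn" ✓)

zsampl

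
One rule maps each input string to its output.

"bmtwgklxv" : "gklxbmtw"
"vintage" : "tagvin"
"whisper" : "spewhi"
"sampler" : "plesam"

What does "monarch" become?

arcmon

The transformation: delete the last character, then swap the front and back halves of the string.
"monarch" → "monarc" → "arcmon".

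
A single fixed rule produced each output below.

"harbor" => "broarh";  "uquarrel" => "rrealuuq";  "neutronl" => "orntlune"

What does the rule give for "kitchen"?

The rule is to move the last 3 characters to the front (rotate right by 3), then take characters alternately from the front and the back (1st, last, 2nd, 2nd-last, ...).
"kitchen" → "henkitc" → "hcetnik".
(Check on "harbor": → "borhar" → "broarh" ✓)

hcetnik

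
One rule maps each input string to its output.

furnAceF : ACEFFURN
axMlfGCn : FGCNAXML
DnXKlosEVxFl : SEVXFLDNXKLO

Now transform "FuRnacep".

ACEPFURN

Rule — swap the front and back halves of the string, then convert every letter to uppercase.
For "FuRnacep", step one produces "acepFuRn"; step two turns that into "ACEPFURN".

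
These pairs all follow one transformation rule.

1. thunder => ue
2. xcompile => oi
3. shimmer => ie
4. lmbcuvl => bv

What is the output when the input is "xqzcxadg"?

za

The transformation: keep one character in every 3, starting at position 3 (positions 3rd, 6th, 9th, ...).
Applying that to "xqzcxadg" gives "za".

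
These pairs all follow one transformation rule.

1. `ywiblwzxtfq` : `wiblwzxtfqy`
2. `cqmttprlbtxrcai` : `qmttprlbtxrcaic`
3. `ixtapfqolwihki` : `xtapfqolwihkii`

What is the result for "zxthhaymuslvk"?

xthhaymuslvkz

Each output is the input with this applied: move the first character to the end.
So "zxthhaymuslvk" becomes "xthhaymuslvkz".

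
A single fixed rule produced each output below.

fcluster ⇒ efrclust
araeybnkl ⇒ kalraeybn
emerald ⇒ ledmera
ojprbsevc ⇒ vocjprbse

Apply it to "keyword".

rkdeywo

The transformation: swap the first and last characters, then move the last 2 characters to the front (rotate right by 2).
Starting from "keyword": after the first operation, "deywork"; after the second, "rkdeywo".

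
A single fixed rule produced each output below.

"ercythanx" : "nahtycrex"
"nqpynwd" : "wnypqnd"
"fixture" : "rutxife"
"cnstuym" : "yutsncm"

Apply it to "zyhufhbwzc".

zwbhfuhyzc

Rule — reverse the string, then move the first character to the end.
Working it through for "zyhufhbwzc": intermediate "czwbhfuhyz", final "zwbhfuhyzc".
(Check on "nqpynwd": → "dwnypqn" → "wnypqnd" ✓)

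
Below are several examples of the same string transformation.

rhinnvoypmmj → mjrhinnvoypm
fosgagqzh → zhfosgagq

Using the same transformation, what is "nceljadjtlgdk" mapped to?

dknceljadjtlg

Each output is the input with this applied: move the last 2 characters to the front (rotate right by 2).
On "nceljadjtlgdk" that produces "dknceljadjtlg".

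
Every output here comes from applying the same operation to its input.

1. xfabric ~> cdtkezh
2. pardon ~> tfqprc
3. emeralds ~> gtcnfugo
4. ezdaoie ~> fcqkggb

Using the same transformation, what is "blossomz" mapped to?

The rule is to shift every letter 2 places forward in the alphabet (wrapping around), then move the first 2 characters to the end (rotate left by 2).
Working it through for "blossomz": intermediate "dnquuqob", final "quuqobdn".

quuqobdn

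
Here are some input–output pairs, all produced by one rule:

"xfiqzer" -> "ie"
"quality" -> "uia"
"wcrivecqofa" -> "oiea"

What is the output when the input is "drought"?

uo

Each output is the input with this applied: sort the characters into reverse alphabetical order, then keep only the vowels.
For "drought", step one produces "utrohgd"; step two turns that into "uo".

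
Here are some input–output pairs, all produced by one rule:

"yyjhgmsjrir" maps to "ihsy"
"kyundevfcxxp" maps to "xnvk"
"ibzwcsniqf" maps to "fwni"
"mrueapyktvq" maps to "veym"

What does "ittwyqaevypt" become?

ywai

In each case the input is transformed by: keep one character in every 3, starting at position 1 (positions 1st, 4th, 7th, ...), then swap the first and last characters.
Applying both steps to "ittwyqaevypt": "iway", then "ywai".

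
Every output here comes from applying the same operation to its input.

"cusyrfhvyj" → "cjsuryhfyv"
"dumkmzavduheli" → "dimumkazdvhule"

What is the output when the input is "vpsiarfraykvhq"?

vqspaifrarkyhv

What's happening: move the last character to the front, then swap each adjacent pair of characters (1↔2, 3↔4, ...).
Doing the same to "vpsiarfraykvhq": "vqspaifrarkyhv".
(Check on "dumkmzavduheli": → "idumkmzavduhel" → "dimumkazdvhule" ✓)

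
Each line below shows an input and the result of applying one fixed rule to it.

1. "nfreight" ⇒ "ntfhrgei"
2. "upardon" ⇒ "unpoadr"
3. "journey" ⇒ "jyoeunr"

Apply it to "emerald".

Rule — take characters alternately from the front and the back (1st, last, 2nd, 2nd-last, ...).
On "emerald" that produces "edmlear".

edmlear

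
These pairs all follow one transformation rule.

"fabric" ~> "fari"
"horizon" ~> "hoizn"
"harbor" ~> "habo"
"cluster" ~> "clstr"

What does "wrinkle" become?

wrnke

In each case the input is transformed by: double every character, then keep one character in every 3, starting at position 1 (positions 1st, 4th, 7th, ...).
"wrinkle" → "wwrriinnkkllee" → "wrnke".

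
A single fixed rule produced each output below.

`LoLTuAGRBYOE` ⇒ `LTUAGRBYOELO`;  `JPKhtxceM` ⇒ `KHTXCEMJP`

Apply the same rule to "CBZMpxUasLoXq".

Rule — move the first 2 characters to the end (rotate left by 2), then convert every letter to uppercase.
For "CBZMpxUasLoXq", step one produces "ZMpxUasLoXqCB"; step two turns that into "ZMPXUASLOXQCB".
(Check on "JPKhtxceM": → "KhtxceMJP" → "KHTXCEMJP" ✓)

ZMPXUASLOXQCB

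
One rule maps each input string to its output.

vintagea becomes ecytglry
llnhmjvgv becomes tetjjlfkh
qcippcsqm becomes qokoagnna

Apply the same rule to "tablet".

jcrryz

The rule is to shift every letter 2 places backward in the alphabet (wrapping around), then move the last 3 characters to the front (rotate right by 3).
"tablet" → "ryzjcr" → "jcrryz".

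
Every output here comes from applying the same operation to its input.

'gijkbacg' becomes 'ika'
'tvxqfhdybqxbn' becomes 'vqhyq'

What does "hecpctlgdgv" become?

eptg

In each case the input is transformed by: delete the last 2 characters, then keep every other character starting from the second (positions 2nd, 4th, 6th, ...).
Working it through for "hecpctlgdgv": intermediate "hecpctlgd", final "eptg".
(Check on "tvxqfhdybqxbn": → "tvxqfhdybqx" → "vqhyq" ✓)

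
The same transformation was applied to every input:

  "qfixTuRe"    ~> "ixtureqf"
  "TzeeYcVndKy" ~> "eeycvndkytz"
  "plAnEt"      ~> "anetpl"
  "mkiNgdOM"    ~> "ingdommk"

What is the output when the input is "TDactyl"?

In each case the input is transformed by: move the first 2 characters to the end (rotate left by 2), then convert every letter to lowercase.
For "TDactyl" the result is "actyltd".

actyltd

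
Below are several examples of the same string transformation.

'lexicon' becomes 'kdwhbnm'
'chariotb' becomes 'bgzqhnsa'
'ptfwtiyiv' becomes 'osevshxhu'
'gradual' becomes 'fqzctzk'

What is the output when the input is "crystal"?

The pattern: shift every letter 1 place backward in the alphabet (wrapping around).
On "crystal" that produces "bqxrszk".

bqxrszk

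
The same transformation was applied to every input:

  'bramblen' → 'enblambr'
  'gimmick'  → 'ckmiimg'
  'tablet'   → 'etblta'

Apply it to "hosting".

The rule is to reverse the string, then swap each adjacent pair of characters (1↔2, 3↔4, ...).
On "hosting" that produces "ngtiosh".
(Check on "bramblen": → "nelbmarb" → "enblambr" ✓)

ngtiosh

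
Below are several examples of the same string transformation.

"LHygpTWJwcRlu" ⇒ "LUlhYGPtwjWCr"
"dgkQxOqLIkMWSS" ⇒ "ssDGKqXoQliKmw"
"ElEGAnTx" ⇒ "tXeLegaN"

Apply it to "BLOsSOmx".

MXbloSso

The transformation: flip the case of every letter, then move the last 2 characters to the front (rotate right by 2).
"BLOsSOmx" → "bloSsoMX" → "MXbloSso".
(Check on "ElEGAnTx": → "eLegaNtX" → "tXeLegaN" ✓)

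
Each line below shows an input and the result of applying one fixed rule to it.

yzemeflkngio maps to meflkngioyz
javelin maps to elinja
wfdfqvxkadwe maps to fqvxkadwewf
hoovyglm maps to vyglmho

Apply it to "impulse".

The rule is to move the first 3 characters to the end (rotate left by 3), then delete the last character.
Starting from "impulse": after the first operation, "ulseimp"; after the second, "ulseim".
(Check on "javelin": → "elinjav" → "elinja" ✓)

ulseim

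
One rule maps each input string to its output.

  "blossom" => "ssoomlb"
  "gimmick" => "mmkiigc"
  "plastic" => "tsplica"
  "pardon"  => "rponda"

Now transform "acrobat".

The transformation: sort the characters into reverse alphabetical order.
For "acrobat" the result is "trocbaa".

trocbaa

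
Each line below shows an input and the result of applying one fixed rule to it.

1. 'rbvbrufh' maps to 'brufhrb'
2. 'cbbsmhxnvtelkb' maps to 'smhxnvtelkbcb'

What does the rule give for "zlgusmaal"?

The transformation: move the first 2 characters to the end (rotate left by 2), then delete the first character.
Applying both steps to "zlgusmaal": "gusmaalzl", then "usmaalzl".

usmaalzl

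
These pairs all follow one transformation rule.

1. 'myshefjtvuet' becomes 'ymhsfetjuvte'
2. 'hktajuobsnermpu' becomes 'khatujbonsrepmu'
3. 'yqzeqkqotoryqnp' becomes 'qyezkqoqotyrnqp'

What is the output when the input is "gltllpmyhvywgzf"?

The transformation: swap each adjacent pair of characters (1↔2, 3↔4, ...).
On "gltllpmyhvywgzf" that produces "lgltplymvhwyzgf".

lgltplymvhwyzgf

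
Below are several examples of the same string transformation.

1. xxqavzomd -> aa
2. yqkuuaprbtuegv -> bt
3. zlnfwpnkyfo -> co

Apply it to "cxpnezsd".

fa

The transformation: shift every letter 3 places forward in the alphabet (wrapping around), then keep only the first 2 characters.
Doing the same to "cxpnezsd": "fa".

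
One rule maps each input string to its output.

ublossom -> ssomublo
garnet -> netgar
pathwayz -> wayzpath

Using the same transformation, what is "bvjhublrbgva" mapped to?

lrbgvabvjhub

The transformation: swap the front and back halves of the string.
On "bvjhublrbgva" that produces "lrbgvabvjhub".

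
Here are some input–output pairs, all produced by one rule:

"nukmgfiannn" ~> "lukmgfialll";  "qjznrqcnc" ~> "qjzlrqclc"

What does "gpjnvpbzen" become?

gpjlvpbzel

The pattern: replace every "n" with "l".
Applying that to "gpjnvpbzen" gives "gpjlvpbzel".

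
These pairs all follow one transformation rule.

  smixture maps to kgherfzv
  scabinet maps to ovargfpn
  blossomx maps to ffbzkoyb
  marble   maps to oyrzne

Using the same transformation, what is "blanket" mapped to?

axrgoyn

Each output is the input with this applied: shift every letter 13 places forward in the alphabet (wrapping around) — i.e. ROT13, then move the first 3 characters to the end (rotate left by 3).
Working it through for "blanket": intermediate "oynaxrg", final "axrgoyn".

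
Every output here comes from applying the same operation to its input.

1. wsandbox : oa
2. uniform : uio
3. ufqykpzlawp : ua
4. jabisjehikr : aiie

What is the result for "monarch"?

oa

Looking at the pairs, the operation is to take characters alternately from the front and the back (1st, last, 2nd, 2nd-last, ...), then keep only the vowels.
Working it through for "monarch": intermediate "mhocnra", final "oa".
(Check on "wsandbox": → "wxsoabnd" → "oa" ✓)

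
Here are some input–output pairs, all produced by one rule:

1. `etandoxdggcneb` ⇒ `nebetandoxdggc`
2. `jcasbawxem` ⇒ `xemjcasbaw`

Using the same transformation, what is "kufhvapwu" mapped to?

What's happening: move the last 3 characters to the front (rotate right by 3).
For "kufhvapwu" the result is "pwukufhva".

pwukufhva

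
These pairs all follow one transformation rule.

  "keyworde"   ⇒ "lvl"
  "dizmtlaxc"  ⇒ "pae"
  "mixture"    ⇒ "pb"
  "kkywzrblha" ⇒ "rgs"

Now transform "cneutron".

uau

In each case the input is transformed by: keep one character in every 3, starting at position 2 (positions 2nd, 5th, 8th, ...), then shift every letter 7 places forward in the alphabet (wrapping around).
"cneutron" → "ntn" → "uau".
(Check on "kkywzrblha": → "kzl" → "rgs" ✓)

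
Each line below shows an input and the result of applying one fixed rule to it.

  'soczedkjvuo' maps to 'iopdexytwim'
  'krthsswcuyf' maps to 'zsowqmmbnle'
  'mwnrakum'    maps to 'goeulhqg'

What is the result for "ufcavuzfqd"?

Looking at the pairs, the operation is to reverse the string, then shift every letter 6 places backward in the alphabet (wrapping around).
Applying both steps to "ufcavuzfqd": "dqfzuvacfu", then "xkztopuwzo".

xkztopuwzo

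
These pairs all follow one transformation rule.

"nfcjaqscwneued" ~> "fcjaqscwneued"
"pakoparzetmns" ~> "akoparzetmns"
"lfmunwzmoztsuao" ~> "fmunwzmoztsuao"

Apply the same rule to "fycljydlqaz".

What's happening: delete the first character.
Applying that to "fycljydlqaz" gives "ycljydlqaz".

ycljydlqaz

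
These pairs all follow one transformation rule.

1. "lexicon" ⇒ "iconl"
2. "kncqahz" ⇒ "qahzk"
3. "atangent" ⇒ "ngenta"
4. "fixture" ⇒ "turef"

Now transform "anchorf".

horfa

The pattern: move the first 3 characters to the end (rotate left by 3), then delete the last 2 characters.
Starting from "anchorf": after the first operation, "horfanc"; after the second, "horfa".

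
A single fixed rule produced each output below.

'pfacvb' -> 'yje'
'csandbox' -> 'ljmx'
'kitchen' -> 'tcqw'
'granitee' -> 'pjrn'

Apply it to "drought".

mxpc

What's happening: keep every other character starting from the first (positions 1st, 3rd, 5th, ...), then shift every letter 9 places forward in the alphabet (wrapping around).
Starting from "drought": after the first operation, "dogt"; after the second, "mxpc".
(Check on "pfacvb": → "pav" → "yje" ✓)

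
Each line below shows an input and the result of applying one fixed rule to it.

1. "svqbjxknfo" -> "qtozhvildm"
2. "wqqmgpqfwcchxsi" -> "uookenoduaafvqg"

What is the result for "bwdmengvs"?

Each output is the input with this applied: shift every letter 2 places backward in the alphabet (wrapping around).
Doing the same to "bwdmengvs": "zubkcletq".

zubkcletq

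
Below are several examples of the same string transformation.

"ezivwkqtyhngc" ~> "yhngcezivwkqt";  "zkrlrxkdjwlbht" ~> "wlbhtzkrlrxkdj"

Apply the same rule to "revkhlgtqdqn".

tqdqnrevkhlg

The transformation: move the last 2 characters to the front (rotate right by 2), then move the last 3 characters to the front (rotate right by 3).
On "revkhlgtqdqn": the first step gives "qnrevkhlgtqd", and the second then gives "tqdqnrevkhlg".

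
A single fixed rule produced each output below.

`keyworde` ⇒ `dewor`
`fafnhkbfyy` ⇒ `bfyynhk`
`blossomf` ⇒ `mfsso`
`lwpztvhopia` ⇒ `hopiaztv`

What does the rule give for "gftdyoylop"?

The transformation: delete the first 3 characters, then move the first 3 characters to the end (rotate left by 3).
Working it through for "gftdyoylop": intermediate "dyoylop", final "ylopdyo".
(Check on "blossomf": → "ssomf" → "mfsso" ✓)

ylopdyo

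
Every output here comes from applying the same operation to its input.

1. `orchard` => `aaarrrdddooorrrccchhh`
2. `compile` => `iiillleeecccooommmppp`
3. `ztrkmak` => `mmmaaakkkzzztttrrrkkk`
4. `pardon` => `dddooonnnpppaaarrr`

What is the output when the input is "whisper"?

pppeeerrrwwwhhhiiisss

The pattern: move the last 3 characters to the front (rotate right by 3), then repeat every character 3 times.
On "whisper": the first step gives "perwhis", and the second then gives "pppeeerrrwwwhhhiiisss".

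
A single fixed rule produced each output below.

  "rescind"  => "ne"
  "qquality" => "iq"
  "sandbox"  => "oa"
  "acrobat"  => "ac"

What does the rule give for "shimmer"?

Each output is the input with this applied: move the first 3 characters to the end (rotate left by 3), then keep one character in every 3, starting at position 3 (positions 3rd, 6th, 9th, ...).
On "shimmer" that produces "eh".

eh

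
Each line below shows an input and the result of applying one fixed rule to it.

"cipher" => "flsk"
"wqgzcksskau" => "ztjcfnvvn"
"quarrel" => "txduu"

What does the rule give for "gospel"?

jrvs

What's happening: shift every letter 3 places forward in the alphabet (wrapping around), then delete the last 2 characters.
For "gospel", step one produces "jrvsho"; step two turns that into "jrvs".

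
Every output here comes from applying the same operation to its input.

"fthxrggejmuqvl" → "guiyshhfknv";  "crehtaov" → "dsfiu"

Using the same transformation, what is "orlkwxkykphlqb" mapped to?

The transformation: shift every letter 1 place forward in the alphabet (wrapping around), then delete the last 3 characters.
For "orlkwxkykphlqb", step one produces "psmlxylzlqimrc"; step two turns that into "psmlxylzlqi".
(Check on "crehtaov": → "dsfiubpw" → "dsfiu" ✓)

psmlxylzlqi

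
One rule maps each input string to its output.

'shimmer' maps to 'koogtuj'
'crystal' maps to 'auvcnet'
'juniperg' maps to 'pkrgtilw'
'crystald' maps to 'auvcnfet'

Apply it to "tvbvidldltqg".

What's happening: shift every letter 2 places forward in the alphabet (wrapping around), then move the first 2 characters to the end (rotate left by 2).
On "tvbvidldltqg": the first step gives "vxdxkfnfnvsi", and the second then gives "dxkfnfnvsivx".

dxkfnfnvsivx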